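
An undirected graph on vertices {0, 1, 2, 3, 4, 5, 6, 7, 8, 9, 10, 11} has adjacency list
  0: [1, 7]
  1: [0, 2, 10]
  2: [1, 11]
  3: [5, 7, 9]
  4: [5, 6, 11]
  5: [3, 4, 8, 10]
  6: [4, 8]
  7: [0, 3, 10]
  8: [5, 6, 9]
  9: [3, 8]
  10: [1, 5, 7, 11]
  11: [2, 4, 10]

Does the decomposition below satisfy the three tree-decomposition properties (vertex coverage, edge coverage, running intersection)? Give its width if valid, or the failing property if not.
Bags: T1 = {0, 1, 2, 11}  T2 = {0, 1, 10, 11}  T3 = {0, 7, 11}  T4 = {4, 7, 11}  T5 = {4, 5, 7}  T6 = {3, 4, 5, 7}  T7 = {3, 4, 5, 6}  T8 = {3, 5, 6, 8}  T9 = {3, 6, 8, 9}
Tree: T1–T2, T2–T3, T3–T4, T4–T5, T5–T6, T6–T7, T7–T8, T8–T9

A tree decomposition must satisfy three properties: every vertex lies in some bag; for every edge, both endpoints lie together in some bag; and for every vertex, the bags containing it form a connected subtree. Here edge (10,7) lies in no bag, so the decomposition is invalid.

No — edge (10,7) lies in no bag.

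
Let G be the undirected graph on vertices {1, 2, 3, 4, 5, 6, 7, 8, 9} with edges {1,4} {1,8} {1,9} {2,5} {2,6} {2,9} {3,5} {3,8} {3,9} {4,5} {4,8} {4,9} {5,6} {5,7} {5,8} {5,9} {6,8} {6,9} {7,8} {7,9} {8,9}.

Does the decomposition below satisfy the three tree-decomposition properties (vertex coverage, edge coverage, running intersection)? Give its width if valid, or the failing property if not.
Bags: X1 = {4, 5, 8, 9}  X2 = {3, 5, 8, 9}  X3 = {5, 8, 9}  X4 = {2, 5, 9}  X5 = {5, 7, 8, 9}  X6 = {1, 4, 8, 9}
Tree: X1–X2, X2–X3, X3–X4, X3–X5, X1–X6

A tree decomposition must satisfy three properties: every vertex lies in some bag; for every edge, both endpoints lie together in some bag; and for every vertex, the bags containing it form a connected subtree. Here vertex 6 appears in no bag, so the decomposition is invalid.

No — vertex 6 appears in no bag.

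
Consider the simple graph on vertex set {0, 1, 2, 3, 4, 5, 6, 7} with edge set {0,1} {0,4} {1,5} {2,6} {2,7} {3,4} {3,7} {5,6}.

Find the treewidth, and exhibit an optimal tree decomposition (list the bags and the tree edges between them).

Every bag has size at most 3, so the width is 3 − 1 = 2 and tw(G) ≤ 2. For the lower bound, G contains the cycle 6–5–1–0–4–3–7–2–6, so G is not a forest; only forests have treewidth ≤ 1, hence tw(G) ≥ 2. Hence tw(G) = 2 exactly.

Treewidth 2.
Bags: B1 = {1, 5, 6}  B2 = {0, 1, 6}  B3 = {0, 4, 6}  B4 = {3, 4, 6}  B5 = {3, 6, 7}  B6 = {2, 6, 7}
Tree: B1–B2, B2–B3, B3–B4, B4–B5, B5–B6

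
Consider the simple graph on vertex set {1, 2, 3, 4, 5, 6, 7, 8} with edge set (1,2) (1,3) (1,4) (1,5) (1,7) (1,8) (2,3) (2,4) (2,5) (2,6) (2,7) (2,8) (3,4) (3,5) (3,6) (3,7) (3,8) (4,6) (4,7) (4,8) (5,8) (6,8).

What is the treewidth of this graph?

A width-4 tree decomposition is:
Bags: B1 = {1, 2, 3, 4, 8}  B2 = {1, 2, 3, 5, 8}  B3 = {2, 3, 4, 6, 8}  B4 = {1, 2, 3, 4, 7}
Tree: B1–B2, B1–B3, B1–B4
Every bag has size at most 5, so the width is 5 − 1 = 4 and tw(G) ≤ 4. Conversely, {1, 2, 3, 4, 8} is a clique of size 5, and the vertices of any clique must share a bag in every tree decomposition; so some bag has ≥ 5 vertices and tw(G) ≥ 4. Therefore the treewidth is 4.

4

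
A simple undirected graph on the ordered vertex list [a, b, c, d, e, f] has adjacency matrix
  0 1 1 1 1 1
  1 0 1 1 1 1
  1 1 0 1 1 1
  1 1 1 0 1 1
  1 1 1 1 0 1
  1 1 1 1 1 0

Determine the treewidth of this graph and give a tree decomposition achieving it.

Treewidth 5.
One such decomposition:
Bags: B1 = {a, b, c, d, e, f}
Tree: (single bag)

With just one bag of size 6, the width is 6 − 1 = 5, so tw(G) ≤ 5. Conversely, {a, b, c, d, e, f} is a clique of size 6, and the vertices of any clique must share a bag in every tree decomposition; so some bag has ≥ 6 vertices and tw(G) ≥ 5. Combining the bounds, tw(G) = 5.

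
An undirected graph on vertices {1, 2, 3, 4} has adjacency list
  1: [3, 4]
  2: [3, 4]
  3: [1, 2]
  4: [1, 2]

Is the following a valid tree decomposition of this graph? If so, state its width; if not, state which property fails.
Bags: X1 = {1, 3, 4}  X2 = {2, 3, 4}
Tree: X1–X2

Yes; width 2.

Every vertex of G appears in some bag (union = {1, 2, 3, 4}); every edge is covered by a bag; and for each vertex v the set of bags containing v is connected in the bag tree. The decomposition is therefore valid. The largest bag has 3 vertices, so the width is 2.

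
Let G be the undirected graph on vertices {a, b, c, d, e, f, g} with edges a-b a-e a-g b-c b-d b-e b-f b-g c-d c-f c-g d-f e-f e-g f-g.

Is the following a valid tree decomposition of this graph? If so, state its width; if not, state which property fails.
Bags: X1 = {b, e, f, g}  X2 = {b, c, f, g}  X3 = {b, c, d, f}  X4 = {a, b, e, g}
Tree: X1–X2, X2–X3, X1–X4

Every vertex of G appears in some bag (union = {a, b, c, d, e, f, g}); every edge is covered by a bag; and for each vertex v the set of bags containing v is connected in the bag tree. The decomposition is therefore valid. The largest bag has 4 vertices, so the width is 3.

Yes; width 3.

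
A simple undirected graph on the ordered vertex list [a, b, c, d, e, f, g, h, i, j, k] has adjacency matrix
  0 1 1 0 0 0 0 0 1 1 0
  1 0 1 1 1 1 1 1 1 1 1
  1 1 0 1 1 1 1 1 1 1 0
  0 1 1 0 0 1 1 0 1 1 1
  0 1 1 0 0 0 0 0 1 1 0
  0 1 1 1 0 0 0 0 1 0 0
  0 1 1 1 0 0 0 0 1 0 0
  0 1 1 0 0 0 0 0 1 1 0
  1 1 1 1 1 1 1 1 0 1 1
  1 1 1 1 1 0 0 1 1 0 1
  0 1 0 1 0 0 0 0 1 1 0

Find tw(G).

4

A width-4 tree decomposition is:
Bags: B1 = {a, b, c, i, j}  B2 = {b, c, d, i, j}  B3 = {b, c, d, g, i}  B4 = {b, c, e, i, j}  B5 = {b, c, h, i, j}  B6 = {b, d, i, j, k}  B7 = {b, c, d, f, i}
Tree: B1–B2, B2–B3, B2–B4, B4–B5, B2–B6, B2–B7
Every bag has size at most 5, so the width is 5 − 1 = 4 and tw(G) ≤ 4. Conversely, {b, c, d, g, i} is a clique of size 5, and the vertices of any clique must share a bag in every tree decomposition; so some bag has ≥ 5 vertices and tw(G) ≥ 4. Hence tw(G) = 4 exactly.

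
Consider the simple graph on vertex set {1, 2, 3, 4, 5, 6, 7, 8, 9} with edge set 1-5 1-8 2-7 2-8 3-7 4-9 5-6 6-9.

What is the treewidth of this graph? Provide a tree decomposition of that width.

Every bag has size at most 2, so the width is 2 − 1 = 1 and tw(G) ≤ 1. G has an edge, so its treewidth is at least 1. Hence tw(G) = 1 exactly.

Treewidth 1.
One such decomposition:
Bags: B1 = {4, 9}  B2 = {6, 9}  B3 = {5, 6}  B4 = {1, 5}  B5 = {1, 8}  B6 = {2, 8}  B7 = {2, 7}  B8 = {3, 7}
Tree: B1–B2, B2–B3, B3–B4, B4–B5, B5–B6, B6–B7, B7–B8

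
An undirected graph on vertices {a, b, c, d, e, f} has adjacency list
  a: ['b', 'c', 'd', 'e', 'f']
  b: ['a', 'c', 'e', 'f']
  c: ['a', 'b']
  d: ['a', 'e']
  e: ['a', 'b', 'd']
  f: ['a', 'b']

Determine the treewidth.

2

A width-2 tree decomposition is:
Bags: B1 = {a, d, e}  B2 = {a, b, e}  B3 = {a, b, f}  B4 = {a, b, c}
Tree: B1–B2, B2–B3, B2–B4
The largest bag has 3 vertices, giving width 2; this decomposition certifies tw(G) ≤ 2. Conversely, {a, d, e} is a clique of size 3, and the vertices of any clique must share a bag in every tree decomposition; so some bag has ≥ 3 vertices and tw(G) ≥ 2. Hence tw(G) = 2 exactly.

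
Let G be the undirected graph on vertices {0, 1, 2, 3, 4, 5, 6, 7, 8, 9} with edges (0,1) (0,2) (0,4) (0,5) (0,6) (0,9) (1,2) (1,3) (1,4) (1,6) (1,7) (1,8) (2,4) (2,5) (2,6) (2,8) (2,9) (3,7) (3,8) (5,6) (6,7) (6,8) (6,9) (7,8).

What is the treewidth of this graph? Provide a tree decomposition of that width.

Treewidth 3.
One optimal decomposition is:
Bags: B1 = {0, 1, 2, 6}  B2 = {0, 2, 6, 9}  B3 = {1, 2, 6, 8}  B4 = {1, 6, 7, 8}  B5 = {0, 2, 5, 6}  B6 = {1, 3, 7, 8}  B7 = {0, 1, 2, 4}
Tree: B1–B2, B1–B3, B3–B4, B1–B5, B4–B6, B1–B7

Each bag holds 4 vertices, so the decomposition has width 3, which upper-bounds the treewidth. Conversely, {0, 1, 2, 4} is a clique of size 4, and the vertices of any clique must share a bag in every tree decomposition; so some bag has ≥ 4 vertices and tw(G) ≥ 3. Hence tw(G) = 3 exactly.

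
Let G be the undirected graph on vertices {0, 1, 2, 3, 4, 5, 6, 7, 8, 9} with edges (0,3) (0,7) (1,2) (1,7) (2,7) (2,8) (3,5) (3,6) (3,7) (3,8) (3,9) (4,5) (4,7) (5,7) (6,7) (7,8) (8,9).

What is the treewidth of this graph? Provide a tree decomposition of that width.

Treewidth 2.
One such decomposition:
Bags: B1 = {3, 5, 7}  B2 = {3, 7, 8}  B3 = {3, 8, 9}  B4 = {2, 7, 8}  B5 = {0, 3, 7}  B6 = {3, 6, 7}  B7 = {4, 5, 7}  B8 = {1, 2, 7}
Tree: B1–B2, B2–B3, B2–B4, B2–B5, B2–B6, B1–B7, B4–B8

Every bag has size at most 3, so the width is 3 − 1 = 2 and tw(G) ≤ 2. Conversely, {3, 8, 9} is a clique of size 3, and the vertices of any clique must share a bag in every tree decomposition; so some bag has ≥ 3 vertices and tw(G) ≥ 2. Hence tw(G) = 2 exactly.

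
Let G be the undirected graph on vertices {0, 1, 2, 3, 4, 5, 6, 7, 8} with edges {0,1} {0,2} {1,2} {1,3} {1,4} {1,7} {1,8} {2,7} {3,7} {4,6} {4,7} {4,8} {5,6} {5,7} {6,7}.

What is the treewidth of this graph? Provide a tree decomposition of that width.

Treewidth 2.
Bags: B1 = {1, 4, 7}  B2 = {4, 6, 7}  B3 = {1, 2, 7}  B4 = {0, 1, 2}  B5 = {1, 3, 7}  B6 = {1, 4, 8}  B7 = {5, 6, 7}
Tree: B1–B2, B1–B3, B3–B4, B3–B5, B1–B6, B2–B7

Every bag has size at most 3, so the width is 3 − 1 = 2 and tw(G) ≤ 2. On the other hand G contains the 3-clique {0, 1, 2}. A clique must lie in a single bag of any decomposition, so no decomposition can have width below 2. The upper and lower bounds meet at 2, so that is the treewidth.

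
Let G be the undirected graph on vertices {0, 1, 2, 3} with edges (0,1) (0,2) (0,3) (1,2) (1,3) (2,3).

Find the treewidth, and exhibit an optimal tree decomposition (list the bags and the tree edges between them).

Treewidth 3.
Bags: B1 = {0, 1, 2, 3}
Tree: (single bag)

With just one bag of size 4, the width is 4 − 1 = 3, so tw(G) ≤ 3. Conversely, {0, 1, 2, 3} is a clique of size 4, and the vertices of any clique must share a bag in every tree decomposition; so some bag has ≥ 4 vertices and tw(G) ≥ 3. Combining the bounds, tw(G) = 3.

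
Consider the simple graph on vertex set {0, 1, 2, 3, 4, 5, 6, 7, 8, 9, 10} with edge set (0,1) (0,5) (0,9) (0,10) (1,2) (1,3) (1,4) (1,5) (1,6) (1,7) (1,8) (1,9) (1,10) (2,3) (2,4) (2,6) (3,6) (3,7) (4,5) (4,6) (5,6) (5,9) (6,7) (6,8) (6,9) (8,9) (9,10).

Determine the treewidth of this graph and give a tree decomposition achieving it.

Each bag holds 4 vertices, so the decomposition has width 3, which upper-bounds the treewidth. On the other hand G contains the 4-clique {0, 1, 9, 10}. A clique must lie in a single bag of any decomposition, so no decomposition can have width below 3. The upper and lower bounds meet at 3, so that is the treewidth.

Treewidth 3.
One optimal decomposition is:
Bags: B1 = {1, 4, 5, 6}  B2 = {1, 5, 6, 9}  B3 = {1, 2, 4, 6}  B4 = {0, 1, 5, 9}  B5 = {1, 2, 3, 6}  B6 = {1, 6, 8, 9}  B7 = {0, 1, 9, 10}  B8 = {1, 3, 6, 7}
Tree: B1–B2, B1–B3, B2–B4, B3–B5, B2–B6, B4–B7, B5–B8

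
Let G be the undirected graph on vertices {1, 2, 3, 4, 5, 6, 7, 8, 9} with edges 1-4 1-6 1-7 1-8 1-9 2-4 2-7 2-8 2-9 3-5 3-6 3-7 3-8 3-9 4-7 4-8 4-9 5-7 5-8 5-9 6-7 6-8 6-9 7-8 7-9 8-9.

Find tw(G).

4

A width-4 tree decomposition is:
Bags: B1 = {3, 6, 7, 8, 9}  B2 = {1, 6, 7, 8, 9}  B3 = {1, 4, 7, 8, 9}  B4 = {2, 4, 7, 8, 9}  B5 = {3, 5, 7, 8, 9}
Tree: B1–B2, B2–B3, B3–B4, B1–B5
The largest bag has 5 vertices, giving width 4; this decomposition certifies tw(G) ≤ 4. On the other hand G contains the 5-clique {1, 4, 7, 8, 9}. A clique must lie in a single bag of any decomposition, so no decomposition can have width below 4. Combining the bounds, tw(G) = 4.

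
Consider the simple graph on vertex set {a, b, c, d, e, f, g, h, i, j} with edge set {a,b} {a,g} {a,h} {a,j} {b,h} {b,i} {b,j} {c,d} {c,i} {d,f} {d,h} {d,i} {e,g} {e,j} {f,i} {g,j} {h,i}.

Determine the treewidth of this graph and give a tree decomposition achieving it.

Treewidth 2.
One optimal decomposition is:
Bags: B1 = {d, h, i}  B2 = {b, h, i}  B3 = {a, b, h}  B4 = {a, b, j}  B5 = {a, g, j}  B6 = {e, g, j}  B7 = {d, f, i}  B8 = {c, d, i}
Tree: B1–B2, B2–B3, B3–B4, B4–B5, B5–B6, B1–B7, B7–B8

The largest bag has 3 vertices, giving width 2; this decomposition certifies tw(G) ≤ 2. Conversely, {e, g, j} is a clique of size 3, and the vertices of any clique must share a bag in every tree decomposition; so some bag has ≥ 3 vertices and tw(G) ≥ 2. Therefore the treewidth is 2.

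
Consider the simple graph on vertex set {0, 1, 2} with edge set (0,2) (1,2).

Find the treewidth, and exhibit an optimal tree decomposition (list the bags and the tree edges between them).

Each bag holds 2 vertices, so the decomposition has width 1, which upper-bounds the treewidth. Any graph with an edge has treewidth ≥ 1, and G has the edge 0–2. Hence tw(G) = 1 exactly.

Treewidth 1.
One such decomposition:
Bags: B1 = {0, 2}  B2 = {1, 2}
Tree: B1–B2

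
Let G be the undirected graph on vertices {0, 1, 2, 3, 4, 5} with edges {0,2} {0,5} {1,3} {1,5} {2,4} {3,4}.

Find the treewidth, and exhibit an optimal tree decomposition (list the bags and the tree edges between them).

The largest bag has 3 vertices, giving width 2; this decomposition certifies tw(G) ≤ 2. The edges 1–3–4–2–0–5–1 form a cycle, so G is not a tree and its treewidth is at least 2. Therefore the treewidth is 2.

Treewidth 2.
One such decomposition:
Bags: B1 = {1, 3, 4}  B2 = {1, 2, 4}  B3 = {0, 1, 2}  B4 = {0, 1, 5}
Tree: B1–B2, B2–B3, B3–B4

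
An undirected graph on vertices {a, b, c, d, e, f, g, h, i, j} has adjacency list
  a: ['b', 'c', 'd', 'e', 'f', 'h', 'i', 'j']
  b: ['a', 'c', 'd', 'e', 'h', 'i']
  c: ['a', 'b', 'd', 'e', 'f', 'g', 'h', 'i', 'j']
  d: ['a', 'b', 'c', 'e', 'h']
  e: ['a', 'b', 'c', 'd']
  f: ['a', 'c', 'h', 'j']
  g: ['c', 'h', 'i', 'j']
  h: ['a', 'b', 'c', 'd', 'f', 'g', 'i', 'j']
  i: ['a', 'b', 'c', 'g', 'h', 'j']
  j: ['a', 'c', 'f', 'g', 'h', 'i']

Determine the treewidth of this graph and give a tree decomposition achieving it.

Treewidth 4.
One such decomposition:
Bags: B1 = {a, c, h, i, j}  B2 = {c, g, h, i, j}  B3 = {a, b, c, h, i}  B4 = {a, c, f, h, j}  B5 = {a, b, c, d, h}  B6 = {a, b, c, d, e}
Tree: B1–B2, B1–B3, B1–B4, B3–B5, B5–B6

Every bag has size at most 5, so the width is 5 − 1 = 4 and tw(G) ≤ 4. On the other hand G contains the 5-clique {a, b, c, d, e}. A clique must lie in a single bag of any decomposition, so no decomposition can have width below 4. Combining the bounds, tw(G) = 4.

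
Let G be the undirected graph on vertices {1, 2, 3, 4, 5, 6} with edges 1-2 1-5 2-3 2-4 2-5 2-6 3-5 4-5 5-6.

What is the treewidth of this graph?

A width-2 tree decomposition is:
Bags: B1 = {2, 3, 5}  B2 = {1, 2, 5}  B3 = {2, 4, 5}  B4 = {2, 5, 6}
Tree: B1–B2, B2–B3, B3–B4
Each bag holds 3 vertices, so the decomposition has width 2, which upper-bounds the treewidth. For the lower bound, the 3 vertices {1, 2, 5} are pairwise adjacent, and any tree decomposition puts a clique entirely inside one bag — forcing width ≥ 2. Combining the bounds, tw(G) = 2.

2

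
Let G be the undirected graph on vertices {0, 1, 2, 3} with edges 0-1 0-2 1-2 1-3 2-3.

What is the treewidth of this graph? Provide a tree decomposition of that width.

Treewidth 2.
One such decomposition:
Bags: B1 = {1, 2, 3}  B2 = {0, 1, 2}
Tree: B1–B2

The largest bag has 3 vertices, giving width 2; this decomposition certifies tw(G) ≤ 2. Conversely, {0, 1, 2} is a clique of size 3, and the vertices of any clique must share a bag in every tree decomposition; so some bag has ≥ 3 vertices and tw(G) ≥ 2. Hence tw(G) = 2 exactly.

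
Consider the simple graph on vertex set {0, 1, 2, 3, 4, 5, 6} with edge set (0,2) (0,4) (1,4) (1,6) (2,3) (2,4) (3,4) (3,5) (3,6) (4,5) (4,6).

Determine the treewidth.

A width-2 tree decomposition is:
Bags: B1 = {3, 4, 6}  B2 = {1, 4, 6}  B3 = {3, 4, 5}  B4 = {2, 3, 4}  B5 = {0, 2, 4}
Tree: B1–B2, B1–B3, B1–B4, B4–B5
Every bag has size at most 3, so the width is 3 − 1 = 2 and tw(G) ≤ 2. On the other hand G contains the 3-clique {0, 2, 4}. A clique must lie in a single bag of any decomposition, so no decomposition can have width below 2. Combining the bounds, tw(G) = 2.

2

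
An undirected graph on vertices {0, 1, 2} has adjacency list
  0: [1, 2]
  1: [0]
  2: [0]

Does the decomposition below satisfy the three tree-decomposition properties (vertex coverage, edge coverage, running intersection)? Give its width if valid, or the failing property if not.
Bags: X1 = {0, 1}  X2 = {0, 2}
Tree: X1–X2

Every vertex of G appears in some bag (union = {0, 1, 2}); every edge is covered by a bag; and for each vertex v the set of bags containing v is connected in the bag tree. The decomposition is therefore valid. The largest bag has 2 vertices, so the width is 1.

Yes; width 1.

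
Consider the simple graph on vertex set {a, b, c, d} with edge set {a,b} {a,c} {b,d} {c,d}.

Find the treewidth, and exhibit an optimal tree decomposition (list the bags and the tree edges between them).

Treewidth 2.
Bags: B1 = {b, c, d}  B2 = {a, b, c}
Tree: B1–B2

Every bag has size at most 3, so the width is 3 − 1 = 2 and tw(G) ≤ 2. The edges b–d–c–a–b form a cycle, so G is not a tree and its treewidth is at least 2. The upper and lower bounds meet at 2, so that is the treewidth.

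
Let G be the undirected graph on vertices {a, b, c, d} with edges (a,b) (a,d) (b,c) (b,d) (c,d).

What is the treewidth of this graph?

2

A width-2 tree decomposition is:
Bags: B1 = {a, b, d}  B2 = {b, c, d}
Tree: B1–B2
Each bag holds 3 vertices, so the decomposition has width 2, which upper-bounds the treewidth. On the other hand G contains the 3-clique {b, c, d}. A clique must lie in a single bag of any decomposition, so no decomposition can have width below 2. Combining the bounds, tw(G) = 2.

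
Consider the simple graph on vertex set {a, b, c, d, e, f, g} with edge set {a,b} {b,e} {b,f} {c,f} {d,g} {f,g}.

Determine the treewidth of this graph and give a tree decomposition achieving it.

Each bag holds 2 vertices, so the decomposition has width 1, which upper-bounds the treewidth. Any graph with an edge has treewidth ≥ 1, and G has the edge b–f. The upper and lower bounds meet at 1, so that is the treewidth.

Treewidth 1.
One optimal decomposition is:
Bags: B1 = {b, f}  B2 = {a, b}  B3 = {b, e}  B4 = {c, f}  B5 = {f, g}  B6 = {d, g}
Tree: B1–B2, B1–B3, B1–B4, B1–B5, B5–B6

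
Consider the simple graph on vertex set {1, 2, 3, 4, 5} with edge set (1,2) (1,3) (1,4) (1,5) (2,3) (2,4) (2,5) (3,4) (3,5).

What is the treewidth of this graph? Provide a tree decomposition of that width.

Each bag holds 4 vertices, so the decomposition has width 3, which upper-bounds the treewidth. For the lower bound, the 4 vertices {1, 2, 3, 4} are pairwise adjacent, and any tree decomposition puts a clique entirely inside one bag — forcing width ≥ 3. Hence tw(G) = 3 exactly.

Treewidth 3.
Bags: B1 = {1, 2, 3, 5}  B2 = {1, 2, 3, 4}
Tree: B1–B2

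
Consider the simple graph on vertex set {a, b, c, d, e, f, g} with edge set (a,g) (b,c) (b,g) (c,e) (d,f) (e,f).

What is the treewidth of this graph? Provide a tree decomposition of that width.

Each bag holds 2 vertices, so the decomposition has width 1, which upper-bounds the treewidth. G has an edge, so its treewidth is at least 1. The upper and lower bounds meet at 1, so that is the treewidth.

Treewidth 1.
One optimal decomposition is:
Bags: B1 = {a, g}  B2 = {b, g}  B3 = {b, c}  B4 = {c, e}  B5 = {e, f}  B6 = {d, f}
Tree: B1–B2, B2–B3, B3–B4, B4–B5, B5–B6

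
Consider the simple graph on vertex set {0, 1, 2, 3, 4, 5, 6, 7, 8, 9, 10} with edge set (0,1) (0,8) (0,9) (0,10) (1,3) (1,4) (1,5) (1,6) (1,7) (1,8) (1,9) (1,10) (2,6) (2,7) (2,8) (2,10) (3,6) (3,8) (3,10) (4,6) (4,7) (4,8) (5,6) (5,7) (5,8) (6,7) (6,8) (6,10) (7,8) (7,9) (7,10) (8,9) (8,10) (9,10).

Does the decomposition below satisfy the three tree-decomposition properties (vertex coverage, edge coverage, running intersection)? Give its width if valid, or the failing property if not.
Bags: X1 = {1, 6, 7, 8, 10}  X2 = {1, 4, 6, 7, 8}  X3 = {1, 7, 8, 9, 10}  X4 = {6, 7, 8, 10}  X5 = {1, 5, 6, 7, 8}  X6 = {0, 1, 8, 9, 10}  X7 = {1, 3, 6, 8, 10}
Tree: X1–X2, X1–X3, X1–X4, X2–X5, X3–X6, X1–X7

No — vertex 2 appears in no bag.

A tree decomposition must satisfy three properties: every vertex lies in some bag; for every edge, both endpoints lie together in some bag; and for every vertex, the bags containing it form a connected subtree. Here vertex 2 appears in no bag, so the decomposition is invalid.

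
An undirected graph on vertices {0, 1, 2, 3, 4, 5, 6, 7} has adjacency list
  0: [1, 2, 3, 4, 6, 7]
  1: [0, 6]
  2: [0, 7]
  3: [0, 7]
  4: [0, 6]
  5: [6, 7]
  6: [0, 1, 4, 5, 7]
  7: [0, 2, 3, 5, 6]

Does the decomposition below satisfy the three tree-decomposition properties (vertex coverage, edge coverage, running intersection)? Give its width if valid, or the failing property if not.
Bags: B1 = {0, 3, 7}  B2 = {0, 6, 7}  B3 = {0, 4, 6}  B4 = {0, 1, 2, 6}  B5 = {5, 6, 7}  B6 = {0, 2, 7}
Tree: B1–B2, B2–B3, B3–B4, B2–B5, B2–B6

A tree decomposition must satisfy three properties: every vertex lies in some bag; for every edge, both endpoints lie together in some bag; and for every vertex, the bags containing it form a connected subtree. Here bags containing vertex 2 are not connected in the tree, so the decomposition is invalid.

No — bags containing vertex 2 are not connected in the tree.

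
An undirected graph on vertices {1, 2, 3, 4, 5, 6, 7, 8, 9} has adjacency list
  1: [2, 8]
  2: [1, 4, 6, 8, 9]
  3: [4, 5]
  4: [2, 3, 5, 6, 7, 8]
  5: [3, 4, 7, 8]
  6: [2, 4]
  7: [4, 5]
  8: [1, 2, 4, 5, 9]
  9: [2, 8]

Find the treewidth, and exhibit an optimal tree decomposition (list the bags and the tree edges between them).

The largest bag has 3 vertices, giving width 2; this decomposition certifies tw(G) ≤ 2. On the other hand G contains the 3-clique {1, 2, 8}. A clique must lie in a single bag of any decomposition, so no decomposition can have width below 2. Therefore the treewidth is 2.

Treewidth 2.
Bags: B1 = {4, 5, 8}  B2 = {4, 5, 7}  B3 = {2, 4, 8}  B4 = {1, 2, 8}  B5 = {2, 8, 9}  B6 = {2, 4, 6}  B7 = {3, 4, 5}
Tree: B1–B2, B1–B3, B3–B4, B4–B5, B3–B6, B1–B7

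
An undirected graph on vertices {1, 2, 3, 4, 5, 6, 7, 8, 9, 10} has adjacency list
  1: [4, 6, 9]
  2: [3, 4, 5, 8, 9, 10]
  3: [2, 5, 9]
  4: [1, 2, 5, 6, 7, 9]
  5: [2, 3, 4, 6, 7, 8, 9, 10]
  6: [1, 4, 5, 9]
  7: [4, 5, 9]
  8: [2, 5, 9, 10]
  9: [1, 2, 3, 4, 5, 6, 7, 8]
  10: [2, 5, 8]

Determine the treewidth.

3

A width-3 tree decomposition is:
Bags: B1 = {4, 5, 6, 9}  B2 = {2, 4, 5, 9}  B3 = {2, 3, 5, 9}  B4 = {2, 5, 8, 9}  B5 = {1, 4, 6, 9}  B6 = {2, 5, 8, 10}  B7 = {4, 5, 7, 9}
Tree: B1–B2, B2–B3, B2–B4, B1–B5, B4–B6, B1–B7
Each bag holds 4 vertices, so the decomposition has width 3, which upper-bounds the treewidth. Conversely, {1, 4, 6, 9} is a clique of size 4, and the vertices of any clique must share a bag in every tree decomposition; so some bag has ≥ 4 vertices and tw(G) ≥ 3. The upper and lower bounds meet at 3, so that is the treewidth.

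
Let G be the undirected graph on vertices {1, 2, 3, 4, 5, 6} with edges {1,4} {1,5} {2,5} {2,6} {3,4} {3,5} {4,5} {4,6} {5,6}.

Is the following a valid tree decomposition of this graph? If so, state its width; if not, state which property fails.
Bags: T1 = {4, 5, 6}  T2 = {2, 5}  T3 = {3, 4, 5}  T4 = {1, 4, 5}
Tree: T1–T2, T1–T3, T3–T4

No — edge (6,2) lies in no bag.

A tree decomposition must satisfy three properties: every vertex lies in some bag; for every edge, both endpoints lie together in some bag; and for every vertex, the bags containing it form a connected subtree. Here edge (6,2) lies in no bag, so the decomposition is invalid.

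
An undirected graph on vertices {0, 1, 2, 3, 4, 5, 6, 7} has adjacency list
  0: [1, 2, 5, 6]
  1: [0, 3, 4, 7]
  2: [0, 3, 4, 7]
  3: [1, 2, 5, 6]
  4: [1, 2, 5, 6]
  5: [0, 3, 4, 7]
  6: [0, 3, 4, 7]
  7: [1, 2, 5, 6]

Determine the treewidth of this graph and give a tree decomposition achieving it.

Treewidth 4.
Bags: B1 = {1, 2, 4, 5, 6}  B2 = {0, 1, 2, 5, 6}  B3 = {1, 2, 5, 6, 7}  B4 = {1, 2, 3, 5, 6}
Tree: B1–B2, B2–B3, B3–B4

The largest bag has 5 vertices, giving width 4; this decomposition certifies tw(G) ≤ 4. For the lower bound: the 5 vertex sets {2,4}, {0,5}, {6,7}, {1}, {3} are disjoint, each induces a connected subgraph, and every pair is joined by at least one edge of G. Contracting each set to a single vertex therefore yields K_{5} as a minor, and since treewidth is minor-monotone, tw(G) ≥ tw(K_{5}) = 4. The upper and lower bounds meet at 4, so that is the treewidth.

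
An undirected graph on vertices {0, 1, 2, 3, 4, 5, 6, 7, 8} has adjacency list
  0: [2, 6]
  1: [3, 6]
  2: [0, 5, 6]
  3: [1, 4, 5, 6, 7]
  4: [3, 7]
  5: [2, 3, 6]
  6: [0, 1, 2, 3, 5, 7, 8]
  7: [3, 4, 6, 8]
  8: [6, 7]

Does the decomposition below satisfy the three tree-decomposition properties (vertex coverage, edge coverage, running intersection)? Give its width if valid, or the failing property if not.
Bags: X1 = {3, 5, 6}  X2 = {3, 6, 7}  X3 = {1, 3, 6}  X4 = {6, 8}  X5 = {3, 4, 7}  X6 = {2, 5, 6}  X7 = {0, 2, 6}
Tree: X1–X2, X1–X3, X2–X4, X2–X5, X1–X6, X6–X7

No — edge (7,8) lies in no bag.

A tree decomposition must satisfy three properties: every vertex lies in some bag; for every edge, both endpoints lie together in some bag; and for every vertex, the bags containing it form a connected subtree. Here edge (7,8) lies in no bag, so the decomposition is invalid.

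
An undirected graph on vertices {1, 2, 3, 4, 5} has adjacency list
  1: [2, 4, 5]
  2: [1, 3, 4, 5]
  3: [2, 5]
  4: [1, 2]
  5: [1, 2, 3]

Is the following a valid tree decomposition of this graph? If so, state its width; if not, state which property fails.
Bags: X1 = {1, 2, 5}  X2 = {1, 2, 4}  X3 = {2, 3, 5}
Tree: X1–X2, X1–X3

Yes; width 2.

Vertex coverage: the bags together contain {1, 2, 3, 4, 5}, the full vertex set. Edge coverage: each edge of G has both endpoints in at least one bag. Running intersection: for every vertex, the bags containing it form a connected subtree. All three properties hold, so this is a valid tree decomposition of width max|bag| − 1 = 2, and hence tw(G) ≤ 2.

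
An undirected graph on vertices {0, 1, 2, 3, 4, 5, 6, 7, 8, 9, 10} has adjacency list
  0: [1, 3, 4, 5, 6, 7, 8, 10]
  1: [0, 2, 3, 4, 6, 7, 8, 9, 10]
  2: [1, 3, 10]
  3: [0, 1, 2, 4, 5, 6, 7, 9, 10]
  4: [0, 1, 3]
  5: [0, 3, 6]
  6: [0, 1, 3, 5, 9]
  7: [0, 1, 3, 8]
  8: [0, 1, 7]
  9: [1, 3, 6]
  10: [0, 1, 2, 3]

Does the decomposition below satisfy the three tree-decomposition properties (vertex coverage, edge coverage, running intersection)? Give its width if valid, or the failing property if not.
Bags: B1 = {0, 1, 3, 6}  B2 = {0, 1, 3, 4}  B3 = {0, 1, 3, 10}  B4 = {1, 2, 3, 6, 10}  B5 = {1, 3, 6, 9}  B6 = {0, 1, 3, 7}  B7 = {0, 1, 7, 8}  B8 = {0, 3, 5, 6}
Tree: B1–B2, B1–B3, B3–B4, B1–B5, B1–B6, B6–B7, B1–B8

No — bags containing vertex 6 are not connected in the tree.

A tree decomposition must satisfy three properties: every vertex lies in some bag; for every edge, both endpoints lie together in some bag; and for every vertex, the bags containing it form a connected subtree. Here bags containing vertex 6 are not connected in the tree, so the decomposition is invalid.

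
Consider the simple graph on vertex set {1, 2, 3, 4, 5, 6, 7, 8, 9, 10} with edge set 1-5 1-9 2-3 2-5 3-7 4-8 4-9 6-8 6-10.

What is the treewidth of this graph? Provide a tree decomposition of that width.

The largest bag has 2 vertices, giving width 1; this decomposition certifies tw(G) ≤ 1. Any graph with an edge has treewidth ≥ 1, and G has the edge 7–3. Combining the bounds, tw(G) = 1.

Treewidth 1.
One optimal decomposition is:
Bags: B1 = {3, 7}  B2 = {2, 3}  B3 = {2, 5}  B4 = {1, 5}  B5 = {1, 9}  B6 = {4, 9}  B7 = {4, 8}  B8 = {6, 8}  B9 = {6, 10}
Tree: B1–B2, B2–B3, B3–B4, B4–B5, B5–B6, B6–B7, B7–B8, B8–B9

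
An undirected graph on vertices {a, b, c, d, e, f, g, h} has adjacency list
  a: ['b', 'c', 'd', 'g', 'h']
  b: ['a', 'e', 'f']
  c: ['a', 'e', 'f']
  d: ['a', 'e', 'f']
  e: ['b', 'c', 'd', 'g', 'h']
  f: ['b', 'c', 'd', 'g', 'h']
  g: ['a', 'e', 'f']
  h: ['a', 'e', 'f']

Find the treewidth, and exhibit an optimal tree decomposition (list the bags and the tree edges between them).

Treewidth 3.
One optimal decomposition is:
Bags: B1 = {a, b, e, f}  B2 = {a, e, f, h}  B3 = {a, c, e, f}  B4 = {a, e, f, g}  B5 = {a, d, e, f}
Tree: B1–B2, B2–B3, B3–B4, B4–B5

The largest bag has 4 vertices, giving width 3; this decomposition certifies tw(G) ≤ 3. For the lower bound: the 4 vertex sets {b,f}, {a,h}, {e}, {c} are disjoint, each induces a connected subgraph, and every pair is joined by at least one edge of G. Contracting each set to a single vertex therefore yields K_{4} as a minor, and since treewidth is minor-monotone, tw(G) ≥ tw(K_{4}) = 3. Combining the bounds, tw(G) = 3.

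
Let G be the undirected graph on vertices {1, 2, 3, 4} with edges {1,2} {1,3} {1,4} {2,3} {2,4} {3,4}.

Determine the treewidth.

A width-3 tree decomposition is:
Bags: B1 = {1, 2, 3, 4}
Tree: (single bag)
With just one bag of size 4, the width is 4 − 1 = 3, so tw(G) ≤ 3. Conversely, {1, 2, 3, 4} is a clique of size 4, and the vertices of any clique must share a bag in every tree decomposition; so some bag has ≥ 4 vertices and tw(G) ≥ 3. Hence tw(G) = 3 exactly.

3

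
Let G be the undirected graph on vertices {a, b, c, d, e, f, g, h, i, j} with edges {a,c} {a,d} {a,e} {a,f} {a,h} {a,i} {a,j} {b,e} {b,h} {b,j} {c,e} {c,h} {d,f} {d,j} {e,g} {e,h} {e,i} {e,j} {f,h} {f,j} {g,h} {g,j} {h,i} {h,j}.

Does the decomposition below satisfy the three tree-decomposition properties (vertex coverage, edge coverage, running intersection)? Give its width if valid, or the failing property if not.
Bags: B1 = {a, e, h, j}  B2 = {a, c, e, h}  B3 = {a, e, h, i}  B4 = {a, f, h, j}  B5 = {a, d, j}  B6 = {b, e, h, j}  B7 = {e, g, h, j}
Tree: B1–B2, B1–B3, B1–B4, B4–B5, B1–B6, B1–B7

No — edge (f,d) lies in no bag.

A tree decomposition must satisfy three properties: every vertex lies in some bag; for every edge, both endpoints lie together in some bag; and for every vertex, the bags containing it form a connected subtree. Here edge (f,d) lies in no bag, so the decomposition is invalid.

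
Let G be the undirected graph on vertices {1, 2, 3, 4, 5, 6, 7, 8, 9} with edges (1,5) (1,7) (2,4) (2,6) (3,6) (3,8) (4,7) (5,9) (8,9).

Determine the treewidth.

A width-2 tree decomposition is:
Bags: B1 = {3, 8, 9}  B2 = {3, 5, 9}  B3 = {1, 3, 5}  B4 = {1, 3, 7}  B5 = {3, 4, 7}  B6 = {2, 3, 4}  B7 = {2, 3, 6}
Tree: B1–B2, B2–B3, B3–B4, B4–B5, B5–B6, B6–B7
The largest bag has 3 vertices, giving width 2; this decomposition certifies tw(G) ≤ 2. The edges 3–8–9–5–1–7–4–2–6–3 form a cycle, so G is not a tree and its treewidth is at least 2. Therefore the treewidth is 2.

2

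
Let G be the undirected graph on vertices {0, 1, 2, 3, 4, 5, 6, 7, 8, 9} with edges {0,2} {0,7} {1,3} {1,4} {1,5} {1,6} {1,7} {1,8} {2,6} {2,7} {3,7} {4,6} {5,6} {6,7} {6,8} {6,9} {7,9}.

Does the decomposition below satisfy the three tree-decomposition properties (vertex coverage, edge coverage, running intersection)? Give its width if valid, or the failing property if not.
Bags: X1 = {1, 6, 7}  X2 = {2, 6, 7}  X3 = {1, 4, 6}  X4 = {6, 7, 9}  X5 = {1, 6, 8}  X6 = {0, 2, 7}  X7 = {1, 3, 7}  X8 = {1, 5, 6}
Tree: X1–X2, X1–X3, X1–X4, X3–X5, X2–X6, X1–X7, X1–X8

Yes; width 2.

Vertex coverage: the bags together contain {0, 1, 2, 3, 4, 5, 6, 7, 8, 9}, the full vertex set. Edge coverage: each edge of G has both endpoints in at least one bag. Running intersection: for every vertex, the bags containing it form a connected subtree. All three properties hold, so this is a valid tree decomposition of width max|bag| − 1 = 2, and hence tw(G) ≤ 2.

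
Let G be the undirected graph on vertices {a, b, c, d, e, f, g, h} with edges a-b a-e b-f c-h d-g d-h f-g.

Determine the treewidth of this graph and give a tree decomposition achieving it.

Every bag has size at most 2, so the width is 2 − 1 = 1 and tw(G) ≤ 1. G has an edge, so its treewidth is at least 1. Hence tw(G) = 1 exactly.

Treewidth 1.
One optimal decomposition is:
Bags: B1 = {a, e}  B2 = {a, b}  B3 = {b, f}  B4 = {f, g}  B5 = {d, g}  B6 = {d, h}  B7 = {c, h}
Tree: B1–B2, B2–B3, B3–B4, B4–B5, B5–B6, B6–B7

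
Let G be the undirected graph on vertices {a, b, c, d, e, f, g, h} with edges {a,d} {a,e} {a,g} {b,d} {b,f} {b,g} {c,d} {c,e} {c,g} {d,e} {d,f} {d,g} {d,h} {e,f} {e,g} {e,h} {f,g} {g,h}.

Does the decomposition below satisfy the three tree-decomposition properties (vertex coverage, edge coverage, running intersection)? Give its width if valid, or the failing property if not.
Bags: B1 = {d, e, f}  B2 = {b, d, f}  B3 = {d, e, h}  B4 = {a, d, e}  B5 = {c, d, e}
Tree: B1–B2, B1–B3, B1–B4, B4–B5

A tree decomposition must satisfy three properties: every vertex lies in some bag; for every edge, both endpoints lie together in some bag; and for every vertex, the bags containing it form a connected subtree. Here vertex g appears in no bag, so the decomposition is invalid.

No — vertex g appears in no bag.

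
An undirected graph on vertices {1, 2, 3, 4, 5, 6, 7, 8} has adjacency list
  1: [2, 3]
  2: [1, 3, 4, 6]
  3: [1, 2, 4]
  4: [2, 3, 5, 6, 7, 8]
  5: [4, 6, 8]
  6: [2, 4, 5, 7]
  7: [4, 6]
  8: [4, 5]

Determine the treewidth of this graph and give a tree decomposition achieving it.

Each bag holds 3 vertices, so the decomposition has width 2, which upper-bounds the treewidth. Conversely, {1, 2, 3} is a clique of size 3, and the vertices of any clique must share a bag in every tree decomposition; so some bag has ≥ 3 vertices and tw(G) ≥ 2. Hence tw(G) = 2 exactly.

Treewidth 2.
One such decomposition:
Bags: B1 = {2, 4, 6}  B2 = {2, 3, 4}  B3 = {1, 2, 3}  B4 = {4, 5, 6}  B5 = {4, 6, 7}  B6 = {4, 5, 8}
Tree: B1–B2, B2–B3, B1–B4, B1–B5, B4–B6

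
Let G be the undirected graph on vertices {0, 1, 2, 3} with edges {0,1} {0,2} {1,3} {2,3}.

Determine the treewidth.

A width-2 tree decomposition is:
Bags: B1 = {0, 1, 2}  B2 = {1, 2, 3}
Tree: B1–B2
Each bag holds 3 vertices, so the decomposition has width 2, which upper-bounds the treewidth. The edges 1–0–2–3–1 form a cycle, so G is not a tree and its treewidth is at least 2. Combining the bounds, tw(G) = 2.

2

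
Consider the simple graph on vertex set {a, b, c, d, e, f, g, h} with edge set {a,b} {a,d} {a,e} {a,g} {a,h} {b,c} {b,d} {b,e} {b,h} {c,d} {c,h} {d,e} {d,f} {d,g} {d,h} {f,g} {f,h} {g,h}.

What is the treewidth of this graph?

A width-3 tree decomposition is:
Bags: B1 = {a, d, g, h}  B2 = {d, f, g, h}  B3 = {a, b, d, h}  B4 = {a, b, d, e}  B5 = {b, c, d, h}
Tree: B1–B2, B1–B3, B3–B4, B3–B5
The largest bag has 4 vertices, giving width 3; this decomposition certifies tw(G) ≤ 3. Conversely, {a, b, d, e} is a clique of size 4, and the vertices of any clique must share a bag in every tree decomposition; so some bag has ≥ 4 vertices and tw(G) ≥ 3. Hence tw(G) = 3 exactly.

3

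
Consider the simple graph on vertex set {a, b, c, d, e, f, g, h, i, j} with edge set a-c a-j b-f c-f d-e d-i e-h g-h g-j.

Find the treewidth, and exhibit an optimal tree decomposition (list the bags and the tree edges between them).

Each bag holds 2 vertices, so the decomposition has width 1, which upper-bounds the treewidth. Since G has at least one edge (e.g. i–d), it is not an edgeless graph, so tw(G) ≥ 1. The upper and lower bounds meet at 1, so that is the treewidth.

Treewidth 1.
One optimal decomposition is:
Bags: B1 = {d, i}  B2 = {d, e}  B3 = {e, h}  B4 = {g, h}  B5 = {g, j}  B6 = {a, j}  B7 = {a, c}  B8 = {c, f}  B9 = {b, f}
Tree: B1–B2, B2–B3, B3–B4, B4–B5, B5–B6, B6–B7, B7–B8, B8–B9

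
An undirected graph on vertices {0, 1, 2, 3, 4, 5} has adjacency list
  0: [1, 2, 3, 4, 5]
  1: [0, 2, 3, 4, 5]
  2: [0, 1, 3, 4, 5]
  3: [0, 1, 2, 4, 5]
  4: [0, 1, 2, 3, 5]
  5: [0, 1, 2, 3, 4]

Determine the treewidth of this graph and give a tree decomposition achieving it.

A single bag containing all 6 vertices is trivially a valid decomposition of width 5. On the other hand G contains the 6-clique {0, 1, 2, 3, 4, 5}. A clique must lie in a single bag of any decomposition, so no decomposition can have width below 5. Combining the bounds, tw(G) = 5.

Treewidth 5.
One such decomposition:
Bags: B1 = {0, 1, 2, 3, 4, 5}
Tree: (single bag)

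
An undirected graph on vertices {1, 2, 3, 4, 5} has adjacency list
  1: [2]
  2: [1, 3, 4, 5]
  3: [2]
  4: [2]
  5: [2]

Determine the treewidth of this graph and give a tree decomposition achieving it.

The largest bag has 2 vertices, giving width 1; this decomposition certifies tw(G) ≤ 1. Any graph with an edge has treewidth ≥ 1, and G has the edge 2–5. Therefore the treewidth is 1.

Treewidth 1.
One such decomposition:
Bags: B1 = {2, 5}  B2 = {2, 4}  B3 = {1, 2}  B4 = {2, 3}
Tree: B1–B2, B1–B3, B3–B4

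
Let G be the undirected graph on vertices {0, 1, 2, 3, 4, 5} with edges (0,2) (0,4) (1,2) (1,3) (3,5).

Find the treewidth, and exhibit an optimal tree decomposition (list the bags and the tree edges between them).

Treewidth 1.
One optimal decomposition is:
Bags: B1 = {0, 4}  B2 = {0, 2}  B3 = {1, 2}  B4 = {1, 3}  B5 = {3, 5}
Tree: B1–B2, B2–B3, B3–B4, B4–B5

Each bag holds 2 vertices, so the decomposition has width 1, which upper-bounds the treewidth. Any graph with an edge has treewidth ≥ 1, and G has the edge 4–0. Therefore the treewidth is 1.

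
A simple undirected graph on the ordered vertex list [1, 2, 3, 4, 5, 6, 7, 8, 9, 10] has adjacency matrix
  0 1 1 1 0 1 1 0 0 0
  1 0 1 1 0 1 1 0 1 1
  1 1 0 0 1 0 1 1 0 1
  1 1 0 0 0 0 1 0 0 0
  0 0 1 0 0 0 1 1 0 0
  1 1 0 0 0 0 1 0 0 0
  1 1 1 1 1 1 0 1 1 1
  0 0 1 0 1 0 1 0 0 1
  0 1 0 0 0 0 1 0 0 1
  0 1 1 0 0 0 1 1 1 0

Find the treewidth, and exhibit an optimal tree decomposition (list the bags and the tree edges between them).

Every bag has size at most 4, so the width is 4 − 1 = 3 and tw(G) ≤ 3. On the other hand G contains the 4-clique {3, 7, 8, 10}. A clique must lie in a single bag of any decomposition, so no decomposition can have width below 3. Therefore the treewidth is 3.

Treewidth 3.
One such decomposition:
Bags: B1 = {1, 2, 3, 7}  B2 = {1, 2, 4, 7}  B3 = {2, 3, 7, 10}  B4 = {1, 2, 6, 7}  B5 = {3, 7, 8, 10}  B6 = {2, 7, 9, 10}  B7 = {3, 5, 7, 8}
Tree: B1–B2, B1–B3, B2–B4, B3–B5, B3–B6, B5–B7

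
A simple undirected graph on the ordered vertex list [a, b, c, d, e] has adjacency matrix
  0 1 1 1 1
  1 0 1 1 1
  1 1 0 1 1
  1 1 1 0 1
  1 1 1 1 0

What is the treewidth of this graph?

A width-4 tree decomposition is:
Bags: B1 = {a, b, c, d, e}
Tree: (single bag)
With just one bag of size 5, the width is 5 − 1 = 4, so tw(G) ≤ 4. On the other hand G contains the 5-clique {a, b, c, d, e}. A clique must lie in a single bag of any decomposition, so no decomposition can have width below 4. The upper and lower bounds meet at 4, so that is the treewidth.

4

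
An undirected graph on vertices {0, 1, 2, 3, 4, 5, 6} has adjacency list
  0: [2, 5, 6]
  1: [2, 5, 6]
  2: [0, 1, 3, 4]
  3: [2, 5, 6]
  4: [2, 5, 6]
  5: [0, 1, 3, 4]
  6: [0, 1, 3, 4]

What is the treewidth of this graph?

3

A width-3 tree decomposition is:
Bags: B1 = {1, 2, 5, 6}  B2 = {2, 4, 5, 6}  B3 = {0, 2, 5, 6}  B4 = {2, 3, 5, 6}
Tree: B1–B2, B2–B3, B3–B4
Every bag has size at most 4, so the width is 4 − 1 = 3 and tw(G) ≤ 3. For the lower bound: the 4 vertex sets {1,6}, {2,4}, {5}, {0} are disjoint, each induces a connected subgraph, and every pair is joined by at least one edge of G. Contracting each set to a single vertex therefore yields K_{4} as a minor, and since treewidth is minor-monotone, tw(G) ≥ tw(K_{4}) = 3. Therefore the treewidth is 3.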